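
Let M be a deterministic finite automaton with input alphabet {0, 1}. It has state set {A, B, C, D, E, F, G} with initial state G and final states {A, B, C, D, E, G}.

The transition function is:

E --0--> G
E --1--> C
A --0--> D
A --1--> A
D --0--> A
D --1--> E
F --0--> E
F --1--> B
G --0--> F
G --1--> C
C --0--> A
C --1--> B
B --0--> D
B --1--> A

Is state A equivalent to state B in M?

All states are reachable from the start state.
Initial partition by acceptance: {A,B,C,D,E,G} | {F}.
Split {A,B,C,D,E,G} by δ(·,0) → {A,B,C,D,E} and {G}.
Refine {A,B,C,D,E} on symbol 0: members go to different blocks, giving {A,B,C,D} and {E}.
Refine {A,B,C,D} on symbol 1: members go to different blocks, giving {A,B,C} and {D}.
Refine {A,B,C} on symbol 0: members go to different blocks, giving {A,B} and {C}.
The partition is now stable with 6 blocks: {A,B} | {F} | {G} | {E} | {D} | {C}.
A and B lie in the same block of the stable partition, so they are equivalent — no string distinguishes them.

Yes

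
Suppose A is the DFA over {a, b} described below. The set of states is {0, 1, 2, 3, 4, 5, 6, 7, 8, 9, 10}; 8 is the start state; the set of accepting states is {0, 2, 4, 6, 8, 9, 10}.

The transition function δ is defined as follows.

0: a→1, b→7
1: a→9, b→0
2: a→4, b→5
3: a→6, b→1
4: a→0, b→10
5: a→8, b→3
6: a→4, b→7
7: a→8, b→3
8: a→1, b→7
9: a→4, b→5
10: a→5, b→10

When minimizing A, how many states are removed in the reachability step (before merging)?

No path from 8 leads to 2; the other 10 states are all reachable.

1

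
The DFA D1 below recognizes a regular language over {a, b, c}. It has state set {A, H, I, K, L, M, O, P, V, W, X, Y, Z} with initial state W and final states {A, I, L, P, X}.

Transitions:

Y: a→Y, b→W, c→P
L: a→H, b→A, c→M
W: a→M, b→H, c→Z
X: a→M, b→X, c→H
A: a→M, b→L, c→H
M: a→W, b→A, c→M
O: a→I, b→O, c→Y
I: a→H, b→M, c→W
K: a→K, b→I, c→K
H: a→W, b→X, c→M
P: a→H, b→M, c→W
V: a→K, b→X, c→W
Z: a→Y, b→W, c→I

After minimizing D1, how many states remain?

5

First remove the unreachable states {K,O,V}; 10 states remain.
Start with accepting vs non-accepting: {A,I,L,P,X} | {H,M,W,Y,Z}.
Split {A,I,L,P,X} by δ(·,b) → {A,L,X} and {I,P}.
Split {H,M,W,Y,Z} by δ(·,b) → {W,Y,Z} and {H,M}.
Refine {W,Y,Z} on symbol a: members go to different blocks, giving {Y,Z} and {W}.
No further refinement is possible. Final partition (5 blocks): {A,L,X} | {Y,Z} | {I,P} | {H,M} | {W}.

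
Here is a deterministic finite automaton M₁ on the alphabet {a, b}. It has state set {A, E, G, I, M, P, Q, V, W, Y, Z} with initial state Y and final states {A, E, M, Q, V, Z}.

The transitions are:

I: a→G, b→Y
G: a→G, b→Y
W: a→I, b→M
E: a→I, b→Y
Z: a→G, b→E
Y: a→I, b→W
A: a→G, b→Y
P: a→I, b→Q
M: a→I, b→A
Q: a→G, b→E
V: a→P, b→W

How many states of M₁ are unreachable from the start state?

Starting at Y and following transitions, the reachable set is {A, G, I, M, W, Y}. That leaves E, P, Q, V, Z unreachable — 5 in total.

5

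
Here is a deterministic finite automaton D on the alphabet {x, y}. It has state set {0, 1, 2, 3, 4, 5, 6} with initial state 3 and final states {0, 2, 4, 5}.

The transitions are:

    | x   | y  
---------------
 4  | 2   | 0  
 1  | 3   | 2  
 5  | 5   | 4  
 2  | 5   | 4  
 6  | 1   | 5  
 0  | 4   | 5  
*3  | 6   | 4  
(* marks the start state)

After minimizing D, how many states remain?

Start with accepting vs non-accepting: {0,2,4,5} | {1,3,6}.
Stable partition: {0,2,4,5} | {1,3,6} — 2 equivalence classes.

2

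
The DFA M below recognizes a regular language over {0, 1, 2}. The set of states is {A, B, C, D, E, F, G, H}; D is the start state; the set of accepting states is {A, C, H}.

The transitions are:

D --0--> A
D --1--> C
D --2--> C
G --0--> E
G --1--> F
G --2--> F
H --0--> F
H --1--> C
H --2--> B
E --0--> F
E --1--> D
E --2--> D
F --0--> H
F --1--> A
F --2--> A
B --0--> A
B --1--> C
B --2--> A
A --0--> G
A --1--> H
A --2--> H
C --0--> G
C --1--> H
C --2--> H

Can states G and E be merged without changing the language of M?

Initial partition by acceptance: {A,C,H} | {B,D,E,F,G}.
Split {A,C,H} by δ(·,2) → {A,C} and {H}.
Refine {B,D,E,F,G} on symbol 0: members go to different blocks, giving {B,D} and {E,G} and {F}.
Split {E,G} by δ(·,0) → {E} and {G}.
No further refinement is possible. Final partition (6 blocks): {A,C} | {B,D} | {H} | {E} | {F} | {G}.
G and E end up in different blocks, so they are distinguishable. For instance, the string '00' is accepted from only E.

No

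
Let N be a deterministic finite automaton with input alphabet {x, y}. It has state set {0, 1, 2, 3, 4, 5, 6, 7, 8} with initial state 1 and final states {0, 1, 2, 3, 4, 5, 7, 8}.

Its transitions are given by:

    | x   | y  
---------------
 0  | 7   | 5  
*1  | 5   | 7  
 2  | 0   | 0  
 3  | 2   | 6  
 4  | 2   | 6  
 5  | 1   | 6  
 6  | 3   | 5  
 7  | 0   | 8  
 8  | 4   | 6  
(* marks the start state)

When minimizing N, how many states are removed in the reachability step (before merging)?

Every one of the 9 states is reachable from 1.

0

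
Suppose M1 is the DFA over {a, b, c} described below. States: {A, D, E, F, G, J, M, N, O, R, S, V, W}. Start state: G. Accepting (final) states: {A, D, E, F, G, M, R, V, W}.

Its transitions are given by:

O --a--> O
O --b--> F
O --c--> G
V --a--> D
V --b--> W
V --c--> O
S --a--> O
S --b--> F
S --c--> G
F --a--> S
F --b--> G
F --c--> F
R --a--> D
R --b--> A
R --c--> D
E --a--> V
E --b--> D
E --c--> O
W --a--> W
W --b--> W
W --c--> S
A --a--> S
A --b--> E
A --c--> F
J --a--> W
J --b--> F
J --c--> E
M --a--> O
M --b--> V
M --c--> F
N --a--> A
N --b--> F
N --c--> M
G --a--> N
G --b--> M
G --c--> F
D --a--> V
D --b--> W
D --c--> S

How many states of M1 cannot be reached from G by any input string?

BFS from G reaches {A, D, E, F, G, M, N, O, S, V, W}; the 2 state(s) J, R are never visited.

2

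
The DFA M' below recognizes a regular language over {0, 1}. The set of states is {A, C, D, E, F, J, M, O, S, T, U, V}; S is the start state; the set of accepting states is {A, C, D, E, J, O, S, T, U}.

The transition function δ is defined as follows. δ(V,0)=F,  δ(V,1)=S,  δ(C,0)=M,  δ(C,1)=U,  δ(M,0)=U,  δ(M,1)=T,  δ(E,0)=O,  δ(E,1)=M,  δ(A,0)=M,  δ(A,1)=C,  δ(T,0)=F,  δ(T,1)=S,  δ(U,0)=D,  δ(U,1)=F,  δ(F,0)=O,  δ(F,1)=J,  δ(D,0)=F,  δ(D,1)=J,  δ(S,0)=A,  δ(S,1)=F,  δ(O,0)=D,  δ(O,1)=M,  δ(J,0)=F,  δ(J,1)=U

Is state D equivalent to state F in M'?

No

States {E,V} cannot be reached from the start state, so discard them.
P0 = {A,C,D,J,O,S,T,U} | {F,M}.
Split {A,C,D,J,O,S,T,U} by δ(·,0) → {A,C,D,J,T} and {O,S,U}.
On input 1, block {A,C,D,J,T} splits into {C,J,T} and {A,D}.
No further refinement is possible. Final partition (4 blocks): {C,J,T} | {F,M} | {O,S,U} | {A,D}.
D and F end up in different blocks, so they are distinguishable. For instance, the string 'ε' is accepted from only D.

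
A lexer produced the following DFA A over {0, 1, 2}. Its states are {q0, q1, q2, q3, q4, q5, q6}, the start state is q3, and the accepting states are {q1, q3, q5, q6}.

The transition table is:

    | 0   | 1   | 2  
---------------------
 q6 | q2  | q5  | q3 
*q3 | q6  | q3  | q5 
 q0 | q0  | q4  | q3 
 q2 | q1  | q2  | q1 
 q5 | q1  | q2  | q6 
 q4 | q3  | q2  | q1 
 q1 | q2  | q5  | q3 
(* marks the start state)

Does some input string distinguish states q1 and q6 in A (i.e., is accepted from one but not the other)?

No

First remove the unreachable states {q0,q4}; 5 states remain.
Initial partition by acceptance: {q1,q3,q5,q6} | {q2}.
Split {q1,q3,q5,q6} by δ(·,0) → {q1,q6} and {q3,q5}.
On input 1, block {q3,q5} splits into {q3} and {q5}.
The partition is now stable with 4 blocks: {q1,q6} | {q2} | {q3} | {q5}.
q1 and q6 lie in the same block of the stable partition, so they are equivalent — no string distinguishes them.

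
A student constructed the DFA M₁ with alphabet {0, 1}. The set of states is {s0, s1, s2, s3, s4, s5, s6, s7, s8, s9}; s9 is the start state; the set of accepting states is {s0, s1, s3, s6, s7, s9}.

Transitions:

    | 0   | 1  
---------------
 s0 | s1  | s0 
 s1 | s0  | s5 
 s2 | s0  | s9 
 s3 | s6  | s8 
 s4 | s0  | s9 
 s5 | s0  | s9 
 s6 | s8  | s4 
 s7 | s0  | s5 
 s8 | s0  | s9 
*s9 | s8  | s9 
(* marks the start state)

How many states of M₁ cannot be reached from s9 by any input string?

5

No path from s9 leads to s2, s3, s4, s6, s7; the other 5 states are all reachable.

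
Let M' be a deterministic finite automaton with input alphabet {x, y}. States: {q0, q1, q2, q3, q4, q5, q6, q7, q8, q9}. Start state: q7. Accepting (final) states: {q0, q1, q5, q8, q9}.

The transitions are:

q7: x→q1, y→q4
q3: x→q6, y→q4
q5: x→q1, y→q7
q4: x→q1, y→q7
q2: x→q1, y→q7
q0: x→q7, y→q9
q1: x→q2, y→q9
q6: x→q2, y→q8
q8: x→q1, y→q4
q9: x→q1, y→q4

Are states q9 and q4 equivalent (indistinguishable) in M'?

No

First remove the unreachable states {q0,q3,q5,q6,q8}; 5 states remain.
Initial partition by acceptance: {q1,q9} | {q2,q4,q7}.
Refine {q1,q9} on symbol x: members go to different blocks, giving {q1} and {q9}.
No further refinement is possible. Final partition (3 blocks): {q1} | {q2,q4,q7} | {q9}.
q9 and q4 end up in different blocks, so they are distinguishable. For instance, the string 'ε' is accepted from only q9.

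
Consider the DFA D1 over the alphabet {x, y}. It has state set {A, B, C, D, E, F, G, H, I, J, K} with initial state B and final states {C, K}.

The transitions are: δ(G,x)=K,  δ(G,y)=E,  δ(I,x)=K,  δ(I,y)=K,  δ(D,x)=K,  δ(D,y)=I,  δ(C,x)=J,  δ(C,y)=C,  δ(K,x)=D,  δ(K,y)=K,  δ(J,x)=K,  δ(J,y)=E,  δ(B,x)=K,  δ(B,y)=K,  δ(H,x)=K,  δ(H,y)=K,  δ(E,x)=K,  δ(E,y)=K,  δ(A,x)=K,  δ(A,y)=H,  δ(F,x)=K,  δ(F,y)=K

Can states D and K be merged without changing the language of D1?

Reachable states from the start: {B,D,I,K}. Unreachable: {A,C,E,F,G,H,J} — drop them.
Initial partition by acceptance: {K} | {B,D,I}.
Refine {B,D,I} on symbol y: members go to different blocks, giving {B,I} and {D}.
The partition is now stable with 3 blocks: {K} | {B,I} | {D}.
D and K end up in different blocks, so they are distinguishable. For instance, the string 'ε' is accepted from only K.

No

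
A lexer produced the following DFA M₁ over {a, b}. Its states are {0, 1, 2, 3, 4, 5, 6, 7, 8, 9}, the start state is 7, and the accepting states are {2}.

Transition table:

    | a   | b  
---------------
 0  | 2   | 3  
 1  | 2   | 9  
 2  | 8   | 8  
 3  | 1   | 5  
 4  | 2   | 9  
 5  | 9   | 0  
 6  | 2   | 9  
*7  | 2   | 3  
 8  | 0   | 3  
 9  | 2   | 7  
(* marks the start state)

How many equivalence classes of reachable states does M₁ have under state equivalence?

States {4,6} cannot be reached from the start state, so discard them.
Start with accepting vs non-accepting: {2} | {0,1,3,5,7,8,9}.
Split {0,1,3,5,7,8,9} by δ(·,a) → {0,1,7,9} and {3,5,8}.
Refine {0,1,7,9} on symbol b: members go to different blocks, giving {0,7} and {1,9}.
Split {3,5,8} by δ(·,a) → {3,5} and {8}.
Refine {3,5} on symbol b: members go to different blocks, giving {3} and {5}.
Refine {1,9} on symbol b: members go to different blocks, giving {1} and {9}.
No further refinement is possible. Final partition (7 blocks): {2} | {0,7} | {3} | {1} | {8} | {5} | {9}.

7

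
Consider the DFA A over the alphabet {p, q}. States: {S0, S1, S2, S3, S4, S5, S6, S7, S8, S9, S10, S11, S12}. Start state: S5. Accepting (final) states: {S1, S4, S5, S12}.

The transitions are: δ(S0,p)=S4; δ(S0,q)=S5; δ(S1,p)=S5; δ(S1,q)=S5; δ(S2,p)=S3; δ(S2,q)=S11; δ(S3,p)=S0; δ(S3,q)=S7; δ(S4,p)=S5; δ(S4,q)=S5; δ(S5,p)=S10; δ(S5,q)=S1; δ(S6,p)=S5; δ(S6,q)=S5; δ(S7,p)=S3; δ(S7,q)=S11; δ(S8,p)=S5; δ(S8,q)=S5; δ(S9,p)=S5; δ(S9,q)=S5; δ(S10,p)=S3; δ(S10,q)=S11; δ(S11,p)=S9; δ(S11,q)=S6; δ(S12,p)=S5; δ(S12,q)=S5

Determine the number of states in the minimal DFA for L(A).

7

Reachable states from the start: {S0,S1,S3,S4,S5,S6,S7,S9,S10,S11}. Unreachable: {S2,S8,S12} — drop them.
Start with accepting vs non-accepting: {S1,S4,S5} | {S0,S3,S6,S7,S9,S10,S11}.
On input p, block {S1,S4,S5} splits into {S1,S4} and {S5}.
Refine {S0,S3,S6,S7,S9,S10,S11} on symbol p: members go to different blocks, giving {S3,S7,S10,S11} and {S6,S9} and {S0}.
Split {S3,S7,S10,S11} by δ(·,p) → {S7,S10} and {S3} and {S11}.
Stable partition: {S1,S4} | {S7,S10} | {S5} | {S6,S9} | {S0} | {S3} | {S11} — 7 equivalence classes.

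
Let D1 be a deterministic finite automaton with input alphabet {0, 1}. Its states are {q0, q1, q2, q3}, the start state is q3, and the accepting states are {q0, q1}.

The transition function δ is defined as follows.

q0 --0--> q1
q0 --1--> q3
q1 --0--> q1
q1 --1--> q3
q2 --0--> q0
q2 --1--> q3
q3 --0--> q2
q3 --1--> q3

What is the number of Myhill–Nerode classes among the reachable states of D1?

Every state is reachable, so we keep all 4.
Initial partition by acceptance: {q0,q1} | {q2,q3}.
Refine {q2,q3} on symbol 0: members go to different blocks, giving {q2} and {q3}.
The partition is now stable with 3 blocks: {q0,q1} | {q2} | {q3}.

3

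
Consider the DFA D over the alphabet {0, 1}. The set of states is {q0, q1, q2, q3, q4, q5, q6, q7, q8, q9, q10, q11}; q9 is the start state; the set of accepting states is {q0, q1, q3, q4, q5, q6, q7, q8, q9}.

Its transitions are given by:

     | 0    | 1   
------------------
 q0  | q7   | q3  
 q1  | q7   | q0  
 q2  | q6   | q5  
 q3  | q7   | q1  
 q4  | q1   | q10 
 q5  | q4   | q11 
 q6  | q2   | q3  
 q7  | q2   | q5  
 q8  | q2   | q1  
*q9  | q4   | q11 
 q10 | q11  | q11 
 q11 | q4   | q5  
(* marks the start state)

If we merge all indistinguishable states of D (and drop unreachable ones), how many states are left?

8

Reachable states from the start: {q0,q1,q2,q3,q4,q5,q6,q7,q9,q10,q11}. Unreachable: {q8} — drop them.
P0 = {q0,q1,q3,q4,q5,q6,q7,q9} | {q2,q10,q11}.
Refine {q0,q1,q3,q4,q5,q6,q7,q9} on symbol 0: members go to different blocks, giving {q0,q1,q3,q4,q5,q9} and {q6,q7}.
On input 0, block {q0,q1,q3,q4,q5,q9} splits into {q0,q1,q3} and {q4,q5,q9}.
Split {q2,q10,q11} by δ(·,0) → {q2} and {q10} and {q11}.
Split {q6,q7} by δ(·,1) → {q6} and {q7}.
Split {q4,q5,q9} by δ(·,0) → {q5,q9} and {q4}.
Stable partition: {q0,q1,q3} | {q2} | {q6} | {q5,q9} | {q10} | {q11} | {q7} | {q4} — 8 equivalence classes.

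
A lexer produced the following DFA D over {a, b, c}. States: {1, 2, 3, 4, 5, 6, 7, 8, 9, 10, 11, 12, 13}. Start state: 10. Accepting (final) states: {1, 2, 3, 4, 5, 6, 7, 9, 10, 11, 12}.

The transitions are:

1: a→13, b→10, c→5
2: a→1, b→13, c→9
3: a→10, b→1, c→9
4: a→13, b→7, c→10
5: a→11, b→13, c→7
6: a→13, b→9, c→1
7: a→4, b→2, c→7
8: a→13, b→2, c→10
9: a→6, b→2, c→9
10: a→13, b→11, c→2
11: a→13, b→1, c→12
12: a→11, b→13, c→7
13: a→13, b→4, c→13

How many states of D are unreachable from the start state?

BFS from 10 reaches {1, 2, 4, 5, 6, 7, 9, 10, 11, 12, 13}; the 2 state(s) 3, 8 are never visited.

2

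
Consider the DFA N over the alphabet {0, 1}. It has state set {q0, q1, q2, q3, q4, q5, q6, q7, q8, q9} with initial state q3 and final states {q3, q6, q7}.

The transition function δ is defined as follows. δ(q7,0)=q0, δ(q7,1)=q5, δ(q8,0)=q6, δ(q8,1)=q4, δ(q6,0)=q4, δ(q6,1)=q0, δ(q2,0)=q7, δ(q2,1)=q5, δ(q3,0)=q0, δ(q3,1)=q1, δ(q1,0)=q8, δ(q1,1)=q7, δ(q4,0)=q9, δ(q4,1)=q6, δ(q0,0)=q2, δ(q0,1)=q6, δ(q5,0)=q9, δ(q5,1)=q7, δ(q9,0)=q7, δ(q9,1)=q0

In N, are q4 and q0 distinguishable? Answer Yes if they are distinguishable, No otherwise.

No

P0 = {q3,q6,q7} | {q0,q1,q2,q4,q5,q8,q9}.
Split {q0,q1,q2,q4,q5,q8,q9} by δ(·,0) → {q0,q1,q4,q5} and {q2,q8,q9}.
The partition is now stable with 3 blocks: {q3,q6,q7} | {q0,q1,q4,q5} | {q2,q8,q9}.
q4 and q0 lie in the same block of the stable partition, so they are equivalent — no string distinguishes them.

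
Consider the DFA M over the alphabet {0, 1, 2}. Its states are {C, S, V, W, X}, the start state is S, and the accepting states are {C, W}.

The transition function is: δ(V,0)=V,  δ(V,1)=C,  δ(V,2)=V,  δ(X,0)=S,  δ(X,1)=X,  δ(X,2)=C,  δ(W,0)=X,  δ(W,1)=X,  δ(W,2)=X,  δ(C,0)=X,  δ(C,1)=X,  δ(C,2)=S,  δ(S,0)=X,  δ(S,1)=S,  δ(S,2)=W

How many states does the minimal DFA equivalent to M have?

2

Reachable states from the start: {C,S,W,X}. Unreachable: {V} — drop them.
Start with accepting vs non-accepting: {C,W} | {S,X}.
The partition is now stable with 2 blocks: {C,W} | {S,X}.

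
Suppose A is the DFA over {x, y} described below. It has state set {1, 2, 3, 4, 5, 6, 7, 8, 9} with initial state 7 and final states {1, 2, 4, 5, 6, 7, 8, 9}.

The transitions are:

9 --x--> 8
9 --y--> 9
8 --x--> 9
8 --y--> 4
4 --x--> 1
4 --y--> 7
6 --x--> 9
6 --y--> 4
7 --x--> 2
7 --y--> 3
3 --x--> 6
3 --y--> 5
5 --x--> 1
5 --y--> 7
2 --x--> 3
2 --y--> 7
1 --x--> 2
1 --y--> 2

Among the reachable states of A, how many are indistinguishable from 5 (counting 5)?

2

Start with accepting vs non-accepting: {1,2,4,5,6,7,8,9} | {3}.
Split {1,2,4,5,6,7,8,9} by δ(·,x) → {1,4,5,6,7,8,9} and {2}.
On input x, block {1,4,5,6,7,8,9} splits into {4,5,6,8,9} and {1,7}.
Split {4,5,6,8,9} by δ(·,x) → {6,8,9} and {4,5}.
Split {6,8,9} by δ(·,y) → {6,8} and {9}.
On input y, block {1,7} splits into {1} and {7}.
No further refinement is possible. Final partition (7 blocks): {6,8} | {3} | {2} | {1} | {4,5} | {9} | {7}.
The equivalence class containing 5 is {4,5}, of size 2.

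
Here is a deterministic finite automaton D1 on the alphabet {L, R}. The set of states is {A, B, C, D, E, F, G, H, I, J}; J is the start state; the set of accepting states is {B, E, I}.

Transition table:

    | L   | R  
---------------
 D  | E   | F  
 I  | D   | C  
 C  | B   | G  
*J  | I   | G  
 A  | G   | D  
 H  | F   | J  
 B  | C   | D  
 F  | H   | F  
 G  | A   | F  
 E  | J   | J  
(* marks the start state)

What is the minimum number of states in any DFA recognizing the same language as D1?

P0 = {B,E,I} | {A,C,D,F,G,H,J}.
Refine {A,C,D,F,G,H,J} on symbol L: members go to different blocks, giving {A,F,G,H} and {C,D,J}.
Refine {A,F,G,H} on symbol R: members go to different blocks, giving {A,H} and {F,G}.
Stable partition: {B,E,I} | {A,H} | {C,D,J} | {F,G} — 4 equivalence classes.

4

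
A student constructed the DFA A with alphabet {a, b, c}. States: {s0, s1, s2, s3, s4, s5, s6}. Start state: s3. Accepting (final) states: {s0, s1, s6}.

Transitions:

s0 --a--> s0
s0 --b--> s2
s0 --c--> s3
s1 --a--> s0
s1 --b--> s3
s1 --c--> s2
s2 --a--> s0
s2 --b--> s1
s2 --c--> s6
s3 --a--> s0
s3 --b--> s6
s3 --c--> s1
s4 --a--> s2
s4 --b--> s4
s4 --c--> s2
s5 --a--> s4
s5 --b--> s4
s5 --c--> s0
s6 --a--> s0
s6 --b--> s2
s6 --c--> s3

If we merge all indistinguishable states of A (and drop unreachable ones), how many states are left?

2

Reachable states from the start: {s0,s1,s2,s3,s6}. Unreachable: {s4,s5} — drop them.
Initial partition by acceptance: {s0,s1,s6} | {s2,s3}.
No further refinement is possible. Final partition (2 blocks): {s0,s1,s6} | {s2,s3}.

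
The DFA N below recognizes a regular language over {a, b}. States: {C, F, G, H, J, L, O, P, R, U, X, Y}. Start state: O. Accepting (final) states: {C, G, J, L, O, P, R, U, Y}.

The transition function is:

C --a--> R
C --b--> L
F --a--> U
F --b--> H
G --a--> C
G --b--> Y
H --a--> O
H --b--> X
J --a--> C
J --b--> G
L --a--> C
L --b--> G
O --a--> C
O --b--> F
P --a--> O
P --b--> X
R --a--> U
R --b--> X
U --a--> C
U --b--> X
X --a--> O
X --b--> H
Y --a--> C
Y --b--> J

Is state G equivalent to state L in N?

First remove the unreachable states {P}; 11 states remain.
Start with accepting vs non-accepting: {C,G,J,L,O,R,U,Y} | {F,H,X}.
On input b, block {C,G,J,L,O,R,U,Y} splits into {C,G,J,L,Y} and {O,R,U}.
Split {C,G,J,L,Y} by δ(·,a) → {G,J,L,Y} and {C}.
On input a, block {O,R,U} splits into {O,U} and {R}.
The partition is now stable with 5 blocks: {G,J,L,Y} | {F,H,X} | {O,U} | {C} | {R}.
G and L lie in the same block of the stable partition, so they are equivalent — no string distinguishes them.

Yes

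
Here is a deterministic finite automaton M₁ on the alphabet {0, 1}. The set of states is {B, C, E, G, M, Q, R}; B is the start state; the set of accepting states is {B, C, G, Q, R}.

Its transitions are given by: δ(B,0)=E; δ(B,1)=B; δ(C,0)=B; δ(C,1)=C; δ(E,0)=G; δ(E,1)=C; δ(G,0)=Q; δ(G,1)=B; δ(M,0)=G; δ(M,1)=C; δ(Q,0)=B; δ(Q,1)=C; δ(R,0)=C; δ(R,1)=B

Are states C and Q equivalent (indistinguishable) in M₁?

First remove the unreachable states {M,R}; 5 states remain.
Initial partition by acceptance: {B,C,G,Q} | {E}.
Refine {B,C,G,Q} on symbol 0: members go to different blocks, giving {C,G,Q} and {B}.
Split {C,G,Q} by δ(·,0) → {C,Q} and {G}.
No further refinement is possible. Final partition (4 blocks): {C,Q} | {E} | {B} | {G}.
C and Q lie in the same block of the stable partition, so they are equivalent — no string distinguishes them.

Yes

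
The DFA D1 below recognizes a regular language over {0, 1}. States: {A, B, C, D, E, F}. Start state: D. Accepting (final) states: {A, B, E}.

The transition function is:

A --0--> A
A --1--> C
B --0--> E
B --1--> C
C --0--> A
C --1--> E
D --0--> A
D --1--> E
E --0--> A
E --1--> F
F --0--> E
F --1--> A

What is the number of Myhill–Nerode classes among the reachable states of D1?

Reachable states from the start: {A,C,D,E,F}. Unreachable: {B} — drop them.
Start with accepting vs non-accepting: {A,E} | {C,D,F}.
No further refinement is possible. Final partition (2 blocks): {A,E} | {C,D,F}.

2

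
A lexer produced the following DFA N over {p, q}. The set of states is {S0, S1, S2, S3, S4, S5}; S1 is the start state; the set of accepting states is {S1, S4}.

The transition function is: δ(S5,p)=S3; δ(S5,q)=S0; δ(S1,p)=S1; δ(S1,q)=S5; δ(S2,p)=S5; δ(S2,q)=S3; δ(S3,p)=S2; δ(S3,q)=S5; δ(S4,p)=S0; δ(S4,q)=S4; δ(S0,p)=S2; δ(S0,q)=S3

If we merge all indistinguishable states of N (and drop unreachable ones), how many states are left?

2

States {S4} cannot be reached from the start state, so discard them.
Start with accepting vs non-accepting: {S1} | {S0,S2,S3,S5}.
No further refinement is possible. Final partition (2 blocks): {S1} | {S0,S2,S3,S5}.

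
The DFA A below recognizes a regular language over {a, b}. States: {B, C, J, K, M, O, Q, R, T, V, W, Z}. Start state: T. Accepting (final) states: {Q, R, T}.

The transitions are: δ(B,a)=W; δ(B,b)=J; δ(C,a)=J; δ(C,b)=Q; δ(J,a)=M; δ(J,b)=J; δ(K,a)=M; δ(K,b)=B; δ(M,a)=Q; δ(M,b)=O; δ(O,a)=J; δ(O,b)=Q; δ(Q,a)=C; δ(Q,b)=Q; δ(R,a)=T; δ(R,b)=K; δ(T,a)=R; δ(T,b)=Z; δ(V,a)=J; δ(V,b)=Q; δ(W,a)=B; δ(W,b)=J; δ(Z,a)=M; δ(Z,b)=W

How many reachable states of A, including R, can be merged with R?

2

Reachable states from the start: {B,C,J,K,M,O,Q,R,T,W,Z}. Unreachable: {V} — drop them.
Start with accepting vs non-accepting: {Q,R,T} | {B,C,J,K,M,O,W,Z}.
Refine {Q,R,T} on symbol a: members go to different blocks, giving {R,T} and {Q}.
Refine {B,C,J,K,M,O,W,Z} on symbol a: members go to different blocks, giving {B,C,J,K,O,W,Z} and {M}.
Refine {B,C,J,K,O,W,Z} on symbol a: members go to different blocks, giving {B,C,O,W} and {J,K,Z}.
Split {B,C,O,W} by δ(·,a) → {C,O} and {B,W}.
On input b, block {J,K,Z} splits into {K,Z} and {J}.
No further refinement is possible. Final partition (7 blocks): {R,T} | {C,O} | {Q} | {M} | {K,Z} | {B,W} | {J}.
The equivalence class containing R is {R,T}, of size 2.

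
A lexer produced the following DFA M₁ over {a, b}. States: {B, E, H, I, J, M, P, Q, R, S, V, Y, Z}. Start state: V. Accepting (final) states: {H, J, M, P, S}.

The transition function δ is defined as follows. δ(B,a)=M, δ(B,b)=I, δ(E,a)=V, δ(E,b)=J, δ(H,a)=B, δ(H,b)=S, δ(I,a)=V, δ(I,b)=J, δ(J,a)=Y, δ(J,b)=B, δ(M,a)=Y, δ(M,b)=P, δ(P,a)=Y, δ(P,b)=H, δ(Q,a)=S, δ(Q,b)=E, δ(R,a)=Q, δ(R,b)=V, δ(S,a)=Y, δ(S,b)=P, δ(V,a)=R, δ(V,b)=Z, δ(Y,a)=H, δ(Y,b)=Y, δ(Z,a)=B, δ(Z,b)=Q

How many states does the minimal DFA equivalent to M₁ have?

10

All states are reachable from the start state.
Initial partition by acceptance: {H,J,M,P,S} | {B,E,I,Q,R,V,Y,Z}.
On input b, block {H,J,M,P,S} splits into {H,M,P,S} and {J}.
Split {B,E,I,Q,R,V,Y,Z} by δ(·,a) → {E,I,R,V,Z} and {B,Q,Y}.
On input a, block {E,I,R,V,Z} splits into {E,I,V} and {R,Z}.
Split {E,I,V} by δ(·,a) → {E,I} and {V}.
On input b, block {B,Q,Y} splits into {B,Q} and {Y}.
On input a, block {H,M,P,S} splits into {M,P,S} and {H}.
On input b, block {M,P,S} splits into {M,S} and {P}.
Split {R,Z} by δ(·,b) → {R} and {Z}.
Stable partition: {M,S} | {E,I} | {J} | {B,Q} | {R} | {V} | {Y} | {H} | {P} | {Z} — 10 equivalence classes.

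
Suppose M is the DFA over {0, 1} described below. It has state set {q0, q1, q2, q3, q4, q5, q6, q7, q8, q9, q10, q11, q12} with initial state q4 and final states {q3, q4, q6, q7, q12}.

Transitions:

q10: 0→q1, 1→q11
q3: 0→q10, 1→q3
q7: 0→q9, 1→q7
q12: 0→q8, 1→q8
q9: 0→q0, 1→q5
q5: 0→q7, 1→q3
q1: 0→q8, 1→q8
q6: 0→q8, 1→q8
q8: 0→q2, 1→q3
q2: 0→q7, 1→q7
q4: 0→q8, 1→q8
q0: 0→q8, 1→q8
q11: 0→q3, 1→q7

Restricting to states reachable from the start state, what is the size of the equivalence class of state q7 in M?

2

Reachable states from the start: {q0,q1,q2,q3,q4,q5,q7,q8,q9,q10,q11}. Unreachable: {q6,q12} — drop them.
Initial partition by acceptance: {q3,q4,q7} | {q0,q1,q2,q5,q8,q9,q10,q11}.
Refine {q3,q4,q7} on symbol 1: members go to different blocks, giving {q3,q7} and {q4}.
Refine {q0,q1,q2,q5,q8,q9,q10,q11} on symbol 0: members go to different blocks, giving {q0,q1,q8,q9,q10} and {q2,q5,q11}.
Split {q0,q1,q8,q9,q10} by δ(·,0) → {q0,q1,q9,q10} and {q8}.
On input 0, block {q0,q1,q9,q10} splits into {q0,q1} and {q9,q10}.
The partition is now stable with 6 blocks: {q3,q7} | {q0,q1} | {q4} | {q2,q5,q11} | {q8} | {q9,q10}.
The equivalence class containing q7 is {q3,q7}, of size 2.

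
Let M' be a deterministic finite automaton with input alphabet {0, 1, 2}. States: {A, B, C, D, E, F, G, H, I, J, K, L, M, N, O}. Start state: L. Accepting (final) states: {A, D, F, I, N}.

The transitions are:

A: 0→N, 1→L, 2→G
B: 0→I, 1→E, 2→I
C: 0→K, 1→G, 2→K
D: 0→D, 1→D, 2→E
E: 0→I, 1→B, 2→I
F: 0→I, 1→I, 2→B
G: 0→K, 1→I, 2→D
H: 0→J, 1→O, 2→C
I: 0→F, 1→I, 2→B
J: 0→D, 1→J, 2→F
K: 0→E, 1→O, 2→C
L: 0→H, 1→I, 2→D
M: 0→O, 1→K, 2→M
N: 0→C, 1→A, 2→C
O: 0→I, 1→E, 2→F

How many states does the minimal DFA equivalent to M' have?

5

First remove the unreachable states {A,M,N}; 12 states remain.
Start with accepting vs non-accepting: {D,F,I} | {B,C,E,G,H,J,K,L,O}.
Split {B,C,E,G,H,J,K,L,O} by δ(·,0) → {C,G,H,K,L} and {B,E,J,O}.
Refine {C,G,H,K,L} on symbol 0: members go to different blocks, giving {C,G,L} and {H,K}.
Refine {C,G,L} on symbol 1: members go to different blocks, giving {G,L} and {C}.
The partition is now stable with 5 blocks: {D,F,I} | {G,L} | {B,E,J,O} | {H,K} | {C}.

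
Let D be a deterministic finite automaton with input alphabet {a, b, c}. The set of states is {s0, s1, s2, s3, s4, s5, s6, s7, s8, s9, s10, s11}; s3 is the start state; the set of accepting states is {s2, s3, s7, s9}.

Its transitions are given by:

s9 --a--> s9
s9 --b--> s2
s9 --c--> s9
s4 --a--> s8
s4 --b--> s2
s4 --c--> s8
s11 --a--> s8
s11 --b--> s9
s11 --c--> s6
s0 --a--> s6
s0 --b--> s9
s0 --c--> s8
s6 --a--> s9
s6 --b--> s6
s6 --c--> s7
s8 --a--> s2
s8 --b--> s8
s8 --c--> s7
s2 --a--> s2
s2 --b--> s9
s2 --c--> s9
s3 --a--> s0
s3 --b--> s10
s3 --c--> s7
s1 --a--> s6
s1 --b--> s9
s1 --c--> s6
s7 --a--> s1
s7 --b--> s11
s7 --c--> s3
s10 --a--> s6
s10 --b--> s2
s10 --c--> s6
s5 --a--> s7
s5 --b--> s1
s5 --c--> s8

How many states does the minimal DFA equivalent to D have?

4

Reachable states from the start: {s0,s1,s2,s3,s6,s7,s8,s9,s10,s11}. Unreachable: {s4,s5} — drop them.
Start with accepting vs non-accepting: {s2,s3,s7,s9} | {s0,s1,s6,s8,s10,s11}.
Refine {s2,s3,s7,s9} on symbol a: members go to different blocks, giving {s2,s9} and {s3,s7}.
Split {s0,s1,s6,s8,s10,s11} by δ(·,a) → {s0,s1,s10,s11} and {s6,s8}.
Stable partition: {s2,s9} | {s0,s1,s10,s11} | {s3,s7} | {s6,s8} — 4 equivalence classes.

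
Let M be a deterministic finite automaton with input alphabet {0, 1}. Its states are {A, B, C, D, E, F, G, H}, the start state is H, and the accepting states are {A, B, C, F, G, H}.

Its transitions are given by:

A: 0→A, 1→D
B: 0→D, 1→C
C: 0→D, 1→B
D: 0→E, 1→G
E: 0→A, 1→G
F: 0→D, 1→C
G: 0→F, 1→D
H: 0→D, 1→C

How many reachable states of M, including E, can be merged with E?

1

Every state is reachable, so we keep all 8.
Initial partition by acceptance: {A,B,C,F,G,H} | {D,E}.
Refine {A,B,C,F,G,H} on symbol 0: members go to different blocks, giving {B,C,F,H} and {A,G}.
Refine {D,E} on symbol 0: members go to different blocks, giving {D} and {E}.
On input 0, block {A,G} splits into {A} and {G}.
No further refinement is possible. Final partition (5 blocks): {B,C,F,H} | {D} | {A} | {E} | {G}.
State E belongs to the block {E}, which has 1 states.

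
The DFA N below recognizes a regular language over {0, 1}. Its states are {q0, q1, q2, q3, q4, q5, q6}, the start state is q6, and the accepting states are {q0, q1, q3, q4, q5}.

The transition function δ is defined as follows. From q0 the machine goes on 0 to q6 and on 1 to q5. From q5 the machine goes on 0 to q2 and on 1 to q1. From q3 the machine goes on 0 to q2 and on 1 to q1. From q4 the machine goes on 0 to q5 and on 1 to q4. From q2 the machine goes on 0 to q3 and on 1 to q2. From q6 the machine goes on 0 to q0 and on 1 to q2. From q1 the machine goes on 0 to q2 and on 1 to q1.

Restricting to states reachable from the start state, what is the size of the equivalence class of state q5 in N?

4

First remove the unreachable states {q4}; 6 states remain.
Initial partition by acceptance: {q0,q1,q3,q5} | {q2,q6}.
The partition is now stable with 2 blocks: {q0,q1,q3,q5} | {q2,q6}.
The equivalence class containing q5 is {q0,q1,q3,q5}, of size 4.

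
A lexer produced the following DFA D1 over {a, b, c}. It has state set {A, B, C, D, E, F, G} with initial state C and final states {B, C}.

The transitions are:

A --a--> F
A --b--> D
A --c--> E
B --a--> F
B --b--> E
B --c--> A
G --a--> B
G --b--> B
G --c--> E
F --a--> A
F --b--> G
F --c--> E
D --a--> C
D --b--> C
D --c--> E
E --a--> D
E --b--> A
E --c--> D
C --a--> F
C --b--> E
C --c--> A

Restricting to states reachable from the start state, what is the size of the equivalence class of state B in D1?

Every state is reachable, so we keep all 7.
P0 = {B,C} | {A,D,E,F,G}.
Refine {A,D,E,F,G} on symbol a: members go to different blocks, giving {A,E,F} and {D,G}.
Refine {A,E,F} on symbol a: members go to different blocks, giving {A,F} and {E}.
The partition is now stable with 4 blocks: {B,C} | {A,F} | {D,G} | {E}.
The equivalence class containing B is {B,C}, of size 2.

2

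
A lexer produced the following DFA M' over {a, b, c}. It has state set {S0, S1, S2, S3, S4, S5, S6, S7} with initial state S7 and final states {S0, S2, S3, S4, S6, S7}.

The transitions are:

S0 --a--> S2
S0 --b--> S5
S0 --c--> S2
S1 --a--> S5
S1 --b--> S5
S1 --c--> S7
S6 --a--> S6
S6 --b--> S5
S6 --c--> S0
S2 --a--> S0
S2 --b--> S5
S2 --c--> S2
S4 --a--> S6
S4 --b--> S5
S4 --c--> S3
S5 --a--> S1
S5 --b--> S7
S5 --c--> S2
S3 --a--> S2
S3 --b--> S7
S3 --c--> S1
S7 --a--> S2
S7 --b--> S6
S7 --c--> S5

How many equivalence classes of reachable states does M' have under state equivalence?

First remove the unreachable states {S3,S4}; 6 states remain.
Start with accepting vs non-accepting: {S0,S2,S6,S7} | {S1,S5}.
Refine {S0,S2,S6,S7} on symbol b: members go to different blocks, giving {S0,S2,S6} and {S7}.
On input b, block {S1,S5} splits into {S1} and {S5}.
No further refinement is possible. Final partition (4 blocks): {S0,S2,S6} | {S1} | {S7} | {S5}.

4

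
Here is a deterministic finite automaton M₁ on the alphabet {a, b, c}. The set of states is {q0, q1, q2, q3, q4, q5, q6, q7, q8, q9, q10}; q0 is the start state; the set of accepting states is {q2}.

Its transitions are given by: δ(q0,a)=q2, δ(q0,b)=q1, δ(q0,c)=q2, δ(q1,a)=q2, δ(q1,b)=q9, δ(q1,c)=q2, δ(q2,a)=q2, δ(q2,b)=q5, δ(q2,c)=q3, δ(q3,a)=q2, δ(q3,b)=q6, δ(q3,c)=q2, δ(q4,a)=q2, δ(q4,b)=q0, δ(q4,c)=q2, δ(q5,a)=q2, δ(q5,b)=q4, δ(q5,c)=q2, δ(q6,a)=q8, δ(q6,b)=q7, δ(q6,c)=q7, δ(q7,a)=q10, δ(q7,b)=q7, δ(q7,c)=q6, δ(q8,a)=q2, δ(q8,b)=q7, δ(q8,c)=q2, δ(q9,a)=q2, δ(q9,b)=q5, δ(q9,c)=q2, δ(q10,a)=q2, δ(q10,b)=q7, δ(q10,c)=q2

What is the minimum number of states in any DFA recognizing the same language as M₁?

All states are reachable from the start state.
Initial partition by acceptance: {q2} | {q0,q1,q3,q4,q5,q6,q7,q8,q9,q10}.
Split {q0,q1,q3,q4,q5,q6,q7,q8,q9,q10} by δ(·,a) → {q0,q1,q3,q4,q5,q8,q9,q10} and {q6,q7}.
On input b, block {q0,q1,q3,q4,q5,q8,q9,q10} splits into {q0,q1,q4,q5,q9} and {q3,q8,q10}.
No further refinement is possible. Final partition (4 blocks): {q2} | {q0,q1,q4,q5,q9} | {q6,q7} | {q3,q8,q10}.

4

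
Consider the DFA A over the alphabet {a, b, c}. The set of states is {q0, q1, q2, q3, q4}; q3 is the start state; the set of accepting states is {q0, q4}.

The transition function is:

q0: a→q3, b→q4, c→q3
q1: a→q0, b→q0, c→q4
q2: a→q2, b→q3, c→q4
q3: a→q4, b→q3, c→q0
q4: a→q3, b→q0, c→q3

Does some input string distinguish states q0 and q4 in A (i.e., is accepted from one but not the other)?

No

States {q1,q2} cannot be reached from the start state, so discard them.
P0 = {q0,q4} | {q3}.
No further refinement is possible. Final partition (2 blocks): {q0,q4} | {q3}.
q0 and q4 lie in the same block of the stable partition, so they are equivalent — no string distinguishes them.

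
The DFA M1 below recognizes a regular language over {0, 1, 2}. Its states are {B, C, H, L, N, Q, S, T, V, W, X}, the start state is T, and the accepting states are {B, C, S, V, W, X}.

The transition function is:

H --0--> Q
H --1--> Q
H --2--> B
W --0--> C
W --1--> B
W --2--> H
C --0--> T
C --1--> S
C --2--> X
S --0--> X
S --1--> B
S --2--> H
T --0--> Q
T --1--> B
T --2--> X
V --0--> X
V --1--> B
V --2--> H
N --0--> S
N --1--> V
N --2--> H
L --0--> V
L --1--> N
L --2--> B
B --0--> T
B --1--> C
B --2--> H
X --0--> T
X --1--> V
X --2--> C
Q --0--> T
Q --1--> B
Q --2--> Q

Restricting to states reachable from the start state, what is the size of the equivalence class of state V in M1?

First remove the unreachable states {L,N,W}; 8 states remain.
Initial partition by acceptance: {B,C,S,V,X} | {H,Q,T}.
Refine {B,C,S,V,X} on symbol 0: members go to different blocks, giving {B,C,X} and {S,V}.
On input 1, block {B,C,X} splits into {C,X} and {B}.
On input 1, block {H,Q,T} splits into {Q,T} and {H}.
On input 2, block {Q,T} splits into {T} and {Q}.
No further refinement is possible. Final partition (6 blocks): {C,X} | {T} | {S,V} | {B} | {H} | {Q}.
The equivalence class containing V is {S,V}, of size 2.

2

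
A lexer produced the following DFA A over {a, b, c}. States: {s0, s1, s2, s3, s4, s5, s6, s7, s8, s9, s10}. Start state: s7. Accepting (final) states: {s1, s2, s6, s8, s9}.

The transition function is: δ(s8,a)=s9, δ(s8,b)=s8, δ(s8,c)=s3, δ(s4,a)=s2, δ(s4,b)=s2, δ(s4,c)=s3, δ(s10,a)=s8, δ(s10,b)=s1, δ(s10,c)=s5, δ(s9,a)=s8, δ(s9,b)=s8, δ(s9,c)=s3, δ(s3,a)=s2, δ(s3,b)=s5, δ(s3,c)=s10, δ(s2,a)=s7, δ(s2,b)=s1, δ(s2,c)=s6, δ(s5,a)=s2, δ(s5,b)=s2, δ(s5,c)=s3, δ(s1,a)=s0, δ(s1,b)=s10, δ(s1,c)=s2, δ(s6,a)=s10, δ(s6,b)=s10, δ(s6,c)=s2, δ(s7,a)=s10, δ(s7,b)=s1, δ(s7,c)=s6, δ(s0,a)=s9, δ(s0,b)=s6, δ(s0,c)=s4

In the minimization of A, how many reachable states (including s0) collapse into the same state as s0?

Start with accepting vs non-accepting: {s1,s2,s6,s8,s9} | {s0,s3,s4,s5,s7,s10}.
On input a, block {s1,s2,s6,s8,s9} splits into {s1,s2,s6} and {s8,s9}.
Split {s1,s2,s6} by δ(·,b) → {s1,s6} and {s2}.
Split {s0,s3,s4,s5,s7,s10} by δ(·,a) → {s3,s4,s5} and {s0,s10} and {s7}.
Refine {s3,s4,s5} on symbol b: members go to different blocks, giving {s4,s5} and {s3}.
Stable partition: {s1,s6} | {s4,s5} | {s8,s9} | {s2} | {s0,s10} | {s7} | {s3} — 7 equivalence classes.
State s0 belongs to the block {s0,s10}, which has 2 states.

2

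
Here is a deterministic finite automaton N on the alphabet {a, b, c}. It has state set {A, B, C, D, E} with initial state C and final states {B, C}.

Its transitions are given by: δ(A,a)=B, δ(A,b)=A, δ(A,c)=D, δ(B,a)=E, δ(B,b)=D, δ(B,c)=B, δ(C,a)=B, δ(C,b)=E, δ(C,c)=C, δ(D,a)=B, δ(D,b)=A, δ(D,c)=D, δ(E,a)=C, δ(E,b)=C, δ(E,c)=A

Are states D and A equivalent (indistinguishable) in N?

Every state is reachable, so we keep all 5.
P0 = {B,C} | {A,D,E}.
On input a, block {B,C} splits into {B} and {C}.
Refine {A,D,E} on symbol a: members go to different blocks, giving {A,D} and {E}.
The partition is now stable with 4 blocks: {B} | {A,D} | {C} | {E}.
D and A lie in the same block of the stable partition, so they are equivalent — no string distinguishes them.

Yes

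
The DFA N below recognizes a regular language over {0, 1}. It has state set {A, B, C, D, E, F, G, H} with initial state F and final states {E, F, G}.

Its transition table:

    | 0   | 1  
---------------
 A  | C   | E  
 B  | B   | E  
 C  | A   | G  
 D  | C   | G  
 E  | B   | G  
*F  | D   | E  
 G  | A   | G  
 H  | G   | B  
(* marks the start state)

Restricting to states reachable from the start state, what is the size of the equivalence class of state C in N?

4

Reachable states from the start: {A,B,C,D,E,F,G}. Unreachable: {H} — drop them.
Initial partition by acceptance: {E,F,G} | {A,B,C,D}.
The partition is now stable with 2 blocks: {E,F,G} | {A,B,C,D}.
State C belongs to the block {A,B,C,D}, which has 4 states.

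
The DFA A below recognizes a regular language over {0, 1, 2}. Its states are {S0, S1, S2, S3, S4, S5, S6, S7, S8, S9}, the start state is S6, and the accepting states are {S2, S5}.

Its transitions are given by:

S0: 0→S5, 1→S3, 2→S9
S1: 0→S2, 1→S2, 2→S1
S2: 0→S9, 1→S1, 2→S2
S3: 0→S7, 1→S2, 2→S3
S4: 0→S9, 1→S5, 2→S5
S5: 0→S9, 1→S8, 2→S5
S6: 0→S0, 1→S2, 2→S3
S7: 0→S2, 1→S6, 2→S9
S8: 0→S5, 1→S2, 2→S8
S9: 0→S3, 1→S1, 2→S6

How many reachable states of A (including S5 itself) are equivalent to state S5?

2

States {S4} cannot be reached from the start state, so discard them.
P0 = {S2,S5} | {S0,S1,S3,S6,S7,S8,S9}.
Refine {S0,S1,S3,S6,S7,S8,S9} on symbol 0: members go to different blocks, giving {S0,S1,S7,S8} and {S3,S6,S9}.
Refine {S0,S1,S7,S8} on symbol 1: members go to different blocks, giving {S0,S7} and {S1,S8}.
Refine {S3,S6,S9} on symbol 0: members go to different blocks, giving {S3,S6} and {S9}.
The partition is now stable with 5 blocks: {S2,S5} | {S0,S7} | {S3,S6} | {S1,S8} | {S9}.
State S5 belongs to the block {S2,S5}, which has 2 states.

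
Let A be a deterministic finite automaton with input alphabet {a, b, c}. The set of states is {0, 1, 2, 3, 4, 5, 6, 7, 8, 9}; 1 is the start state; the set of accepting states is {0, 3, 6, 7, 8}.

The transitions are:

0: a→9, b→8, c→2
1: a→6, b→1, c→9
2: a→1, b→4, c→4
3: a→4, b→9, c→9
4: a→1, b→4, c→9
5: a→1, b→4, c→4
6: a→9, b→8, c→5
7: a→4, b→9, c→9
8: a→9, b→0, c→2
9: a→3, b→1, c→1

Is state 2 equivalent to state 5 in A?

Reachable states from the start: {0,1,2,3,4,5,6,8,9}. Unreachable: {7} — drop them.
Initial partition by acceptance: {0,3,6,8} | {1,2,4,5,9}.
Refine {0,3,6,8} on symbol b: members go to different blocks, giving {0,6,8} and {3}.
Split {1,2,4,5,9} by δ(·,a) → {2,4,5} and {1} and {9}.
Refine {2,4,5} on symbol c: members go to different blocks, giving {2,5} and {4}.
Stable partition: {0,6,8} | {2,5} | {3} | {1} | {9} | {4} — 6 equivalence classes.
2 and 5 lie in the same block of the stable partition, so they are equivalent — no string distinguishes them.

Yes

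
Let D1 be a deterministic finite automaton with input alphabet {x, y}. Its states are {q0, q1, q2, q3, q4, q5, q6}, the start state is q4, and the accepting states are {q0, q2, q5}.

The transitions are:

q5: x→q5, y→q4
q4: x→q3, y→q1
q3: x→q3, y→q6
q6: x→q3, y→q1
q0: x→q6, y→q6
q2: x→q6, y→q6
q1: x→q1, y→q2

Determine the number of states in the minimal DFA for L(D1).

States {q0,q5} cannot be reached from the start state, so discard them.
P0 = {q2} | {q1,q3,q4,q6}.
Split {q1,q3,q4,q6} by δ(·,y) → {q3,q4,q6} and {q1}.
On input y, block {q3,q4,q6} splits into {q4,q6} and {q3}.
Stable partition: {q2} | {q4,q6} | {q1} | {q3} — 4 equivalence classes.

4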